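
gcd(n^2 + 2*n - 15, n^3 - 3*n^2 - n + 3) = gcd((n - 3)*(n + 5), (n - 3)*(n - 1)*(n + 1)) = n - 3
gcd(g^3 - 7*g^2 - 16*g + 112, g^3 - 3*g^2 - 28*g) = g^2 - 3*g - 28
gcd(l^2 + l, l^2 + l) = l^2 + l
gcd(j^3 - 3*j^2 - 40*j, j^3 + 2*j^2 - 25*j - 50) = j + 5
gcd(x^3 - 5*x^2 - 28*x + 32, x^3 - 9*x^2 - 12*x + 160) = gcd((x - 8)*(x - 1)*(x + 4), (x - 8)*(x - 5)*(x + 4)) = x^2 - 4*x - 32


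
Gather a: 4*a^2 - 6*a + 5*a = 4*a^2 - a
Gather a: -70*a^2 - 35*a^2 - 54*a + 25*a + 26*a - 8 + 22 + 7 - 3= -105*a^2 - 3*a + 18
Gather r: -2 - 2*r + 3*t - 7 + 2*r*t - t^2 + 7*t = r*(2*t - 2) - t^2 + 10*t - 9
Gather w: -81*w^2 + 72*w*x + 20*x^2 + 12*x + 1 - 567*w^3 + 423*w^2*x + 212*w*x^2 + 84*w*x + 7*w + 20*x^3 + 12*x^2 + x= -567*w^3 + w^2*(423*x - 81) + w*(212*x^2 + 156*x + 7) + 20*x^3 + 32*x^2 + 13*x + 1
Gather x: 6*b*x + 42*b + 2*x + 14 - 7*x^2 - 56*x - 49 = 42*b - 7*x^2 + x*(6*b - 54) - 35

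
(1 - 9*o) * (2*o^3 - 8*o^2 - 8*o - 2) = -18*o^4 + 74*o^3 + 64*o^2 + 10*o - 2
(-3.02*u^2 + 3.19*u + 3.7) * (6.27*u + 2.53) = -18.9354*u^3 + 12.3607*u^2 + 31.2697*u + 9.361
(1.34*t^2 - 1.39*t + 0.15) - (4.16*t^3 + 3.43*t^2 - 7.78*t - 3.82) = -4.16*t^3 - 2.09*t^2 + 6.39*t + 3.97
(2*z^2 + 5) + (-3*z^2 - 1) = 4 - z^2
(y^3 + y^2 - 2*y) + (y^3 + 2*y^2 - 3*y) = 2*y^3 + 3*y^2 - 5*y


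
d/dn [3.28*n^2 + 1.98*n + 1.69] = 6.56*n + 1.98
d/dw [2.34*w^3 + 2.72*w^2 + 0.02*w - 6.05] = 7.02*w^2 + 5.44*w + 0.02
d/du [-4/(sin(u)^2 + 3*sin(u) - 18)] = 4*(2*sin(u) + 3)*cos(u)/(sin(u)^2 + 3*sin(u) - 18)^2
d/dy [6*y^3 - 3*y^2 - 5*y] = 18*y^2 - 6*y - 5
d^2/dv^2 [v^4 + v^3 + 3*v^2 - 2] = 12*v^2 + 6*v + 6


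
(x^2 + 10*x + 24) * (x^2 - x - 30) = x^4 + 9*x^3 - 16*x^2 - 324*x - 720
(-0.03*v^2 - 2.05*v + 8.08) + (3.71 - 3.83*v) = -0.03*v^2 - 5.88*v + 11.79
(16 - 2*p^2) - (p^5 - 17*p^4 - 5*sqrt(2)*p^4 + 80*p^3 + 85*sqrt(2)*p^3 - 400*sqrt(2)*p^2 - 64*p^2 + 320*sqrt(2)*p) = -p^5 + 5*sqrt(2)*p^4 + 17*p^4 - 85*sqrt(2)*p^3 - 80*p^3 + 62*p^2 + 400*sqrt(2)*p^2 - 320*sqrt(2)*p + 16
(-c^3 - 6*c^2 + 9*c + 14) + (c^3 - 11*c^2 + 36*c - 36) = -17*c^2 + 45*c - 22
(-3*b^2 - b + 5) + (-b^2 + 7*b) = -4*b^2 + 6*b + 5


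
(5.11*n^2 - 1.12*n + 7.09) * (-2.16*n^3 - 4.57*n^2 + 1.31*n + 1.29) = -11.0376*n^5 - 20.9335*n^4 - 3.5019*n^3 - 27.2766*n^2 + 7.8431*n + 9.1461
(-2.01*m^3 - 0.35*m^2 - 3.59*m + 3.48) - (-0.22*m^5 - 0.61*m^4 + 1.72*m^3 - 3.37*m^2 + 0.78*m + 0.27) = 0.22*m^5 + 0.61*m^4 - 3.73*m^3 + 3.02*m^2 - 4.37*m + 3.21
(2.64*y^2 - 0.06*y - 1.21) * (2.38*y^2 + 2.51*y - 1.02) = 6.2832*y^4 + 6.4836*y^3 - 5.7232*y^2 - 2.9759*y + 1.2342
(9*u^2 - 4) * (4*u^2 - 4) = 36*u^4 - 52*u^2 + 16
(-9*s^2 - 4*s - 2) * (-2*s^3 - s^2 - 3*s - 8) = 18*s^5 + 17*s^4 + 35*s^3 + 86*s^2 + 38*s + 16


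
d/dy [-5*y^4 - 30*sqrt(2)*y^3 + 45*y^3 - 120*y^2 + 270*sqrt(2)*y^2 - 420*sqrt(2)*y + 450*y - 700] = -20*y^3 - 90*sqrt(2)*y^2 + 135*y^2 - 240*y + 540*sqrt(2)*y - 420*sqrt(2) + 450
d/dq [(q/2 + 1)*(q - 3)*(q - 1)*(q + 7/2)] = 2*q^3 + 9*q^2/4 - 12*q - 23/4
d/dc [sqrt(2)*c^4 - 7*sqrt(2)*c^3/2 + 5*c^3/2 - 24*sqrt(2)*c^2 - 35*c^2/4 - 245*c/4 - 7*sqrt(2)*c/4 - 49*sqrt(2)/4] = 4*sqrt(2)*c^3 - 21*sqrt(2)*c^2/2 + 15*c^2/2 - 48*sqrt(2)*c - 35*c/2 - 245/4 - 7*sqrt(2)/4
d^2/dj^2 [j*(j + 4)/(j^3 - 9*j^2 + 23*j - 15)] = 2*(j^6 + 12*j^5 - 177*j^4 + 544*j^3 - 45*j^2 - 1620*j + 1605)/(j^9 - 27*j^8 + 312*j^7 - 2016*j^6 + 7986*j^5 - 19998*j^4 + 31472*j^3 - 29880*j^2 + 15525*j - 3375)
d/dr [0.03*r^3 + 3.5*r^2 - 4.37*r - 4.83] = 0.09*r^2 + 7.0*r - 4.37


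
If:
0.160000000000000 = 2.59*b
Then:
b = 0.06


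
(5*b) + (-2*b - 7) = 3*b - 7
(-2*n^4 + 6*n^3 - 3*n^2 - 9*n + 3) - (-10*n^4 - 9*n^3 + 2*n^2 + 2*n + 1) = 8*n^4 + 15*n^3 - 5*n^2 - 11*n + 2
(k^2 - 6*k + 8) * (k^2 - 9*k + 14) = k^4 - 15*k^3 + 76*k^2 - 156*k + 112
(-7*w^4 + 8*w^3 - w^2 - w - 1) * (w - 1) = -7*w^5 + 15*w^4 - 9*w^3 + 1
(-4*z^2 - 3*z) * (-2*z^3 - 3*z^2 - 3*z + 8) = 8*z^5 + 18*z^4 + 21*z^3 - 23*z^2 - 24*z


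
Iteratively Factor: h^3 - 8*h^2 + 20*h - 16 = (h - 2)*(h^2 - 6*h + 8) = (h - 2)^2*(h - 4)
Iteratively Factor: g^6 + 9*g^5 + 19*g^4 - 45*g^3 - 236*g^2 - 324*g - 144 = (g + 2)*(g^5 + 7*g^4 + 5*g^3 - 55*g^2 - 126*g - 72) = (g + 2)^2*(g^4 + 5*g^3 - 5*g^2 - 45*g - 36) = (g + 2)^2*(g + 4)*(g^3 + g^2 - 9*g - 9) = (g - 3)*(g + 2)^2*(g + 4)*(g^2 + 4*g + 3) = (g - 3)*(g + 2)^2*(g + 3)*(g + 4)*(g + 1)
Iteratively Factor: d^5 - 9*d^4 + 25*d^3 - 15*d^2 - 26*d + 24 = (d - 4)*(d^4 - 5*d^3 + 5*d^2 + 5*d - 6) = (d - 4)*(d + 1)*(d^3 - 6*d^2 + 11*d - 6) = (d - 4)*(d - 3)*(d + 1)*(d^2 - 3*d + 2) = (d - 4)*(d - 3)*(d - 1)*(d + 1)*(d - 2)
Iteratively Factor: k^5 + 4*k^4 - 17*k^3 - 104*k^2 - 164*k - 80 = (k + 2)*(k^4 + 2*k^3 - 21*k^2 - 62*k - 40) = (k + 2)^2*(k^3 - 21*k - 20) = (k + 1)*(k + 2)^2*(k^2 - k - 20) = (k - 5)*(k + 1)*(k + 2)^2*(k + 4)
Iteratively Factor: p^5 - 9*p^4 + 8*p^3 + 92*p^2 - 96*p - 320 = (p - 4)*(p^4 - 5*p^3 - 12*p^2 + 44*p + 80) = (p - 4)*(p + 2)*(p^3 - 7*p^2 + 2*p + 40) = (p - 5)*(p - 4)*(p + 2)*(p^2 - 2*p - 8) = (p - 5)*(p - 4)*(p + 2)^2*(p - 4)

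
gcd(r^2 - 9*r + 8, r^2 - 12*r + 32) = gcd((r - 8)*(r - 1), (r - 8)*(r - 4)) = r - 8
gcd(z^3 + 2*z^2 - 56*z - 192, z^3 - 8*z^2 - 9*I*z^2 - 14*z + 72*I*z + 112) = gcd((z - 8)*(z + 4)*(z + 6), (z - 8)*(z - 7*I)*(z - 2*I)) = z - 8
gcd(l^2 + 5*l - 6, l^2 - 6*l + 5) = l - 1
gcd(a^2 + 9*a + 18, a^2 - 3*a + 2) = 1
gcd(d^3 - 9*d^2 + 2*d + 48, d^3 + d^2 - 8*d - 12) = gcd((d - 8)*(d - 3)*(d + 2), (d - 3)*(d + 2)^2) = d^2 - d - 6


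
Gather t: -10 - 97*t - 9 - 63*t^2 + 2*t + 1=-63*t^2 - 95*t - 18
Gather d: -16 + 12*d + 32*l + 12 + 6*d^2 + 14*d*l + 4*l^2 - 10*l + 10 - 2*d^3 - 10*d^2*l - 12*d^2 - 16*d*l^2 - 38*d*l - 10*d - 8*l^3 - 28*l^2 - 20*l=-2*d^3 + d^2*(-10*l - 6) + d*(-16*l^2 - 24*l + 2) - 8*l^3 - 24*l^2 + 2*l + 6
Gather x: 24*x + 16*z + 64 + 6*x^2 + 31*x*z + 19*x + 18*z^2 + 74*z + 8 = 6*x^2 + x*(31*z + 43) + 18*z^2 + 90*z + 72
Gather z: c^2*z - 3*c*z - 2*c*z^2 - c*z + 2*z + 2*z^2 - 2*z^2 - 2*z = -2*c*z^2 + z*(c^2 - 4*c)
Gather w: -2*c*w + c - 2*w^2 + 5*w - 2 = c - 2*w^2 + w*(5 - 2*c) - 2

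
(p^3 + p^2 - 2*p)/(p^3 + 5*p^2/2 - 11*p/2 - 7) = 2*p*(p^2 + p - 2)/(2*p^3 + 5*p^2 - 11*p - 14)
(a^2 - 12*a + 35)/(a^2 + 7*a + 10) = (a^2 - 12*a + 35)/(a^2 + 7*a + 10)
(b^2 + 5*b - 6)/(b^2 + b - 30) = (b - 1)/(b - 5)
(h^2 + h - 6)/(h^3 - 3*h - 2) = (h + 3)/(h^2 + 2*h + 1)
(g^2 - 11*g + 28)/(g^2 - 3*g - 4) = (g - 7)/(g + 1)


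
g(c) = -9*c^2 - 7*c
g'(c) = -18*c - 7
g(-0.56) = 1.10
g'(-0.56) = 3.08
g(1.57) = -33.17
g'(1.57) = -35.26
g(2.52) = -74.79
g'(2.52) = -52.36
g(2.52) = -74.79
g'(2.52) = -52.36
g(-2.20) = -28.16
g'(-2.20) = 32.60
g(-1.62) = -12.28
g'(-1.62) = 22.16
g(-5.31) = -216.59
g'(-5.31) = 88.58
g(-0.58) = 1.03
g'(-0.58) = 3.44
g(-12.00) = -1212.00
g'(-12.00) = 209.00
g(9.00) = -792.00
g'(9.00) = -169.00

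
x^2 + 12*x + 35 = (x + 5)*(x + 7)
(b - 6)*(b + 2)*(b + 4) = b^3 - 28*b - 48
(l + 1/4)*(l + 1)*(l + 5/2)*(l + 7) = l^4 + 43*l^3/4 + 237*l^2/8 + 97*l/4 + 35/8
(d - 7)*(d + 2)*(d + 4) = d^3 - d^2 - 34*d - 56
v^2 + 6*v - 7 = (v - 1)*(v + 7)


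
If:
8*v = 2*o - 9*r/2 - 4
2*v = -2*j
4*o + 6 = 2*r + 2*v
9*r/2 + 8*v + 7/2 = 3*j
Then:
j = -11/4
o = -31/8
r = -15/2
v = 11/4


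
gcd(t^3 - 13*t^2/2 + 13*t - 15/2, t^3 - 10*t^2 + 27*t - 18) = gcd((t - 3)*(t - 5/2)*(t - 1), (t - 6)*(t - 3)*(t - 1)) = t^2 - 4*t + 3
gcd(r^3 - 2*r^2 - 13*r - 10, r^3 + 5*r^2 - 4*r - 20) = r + 2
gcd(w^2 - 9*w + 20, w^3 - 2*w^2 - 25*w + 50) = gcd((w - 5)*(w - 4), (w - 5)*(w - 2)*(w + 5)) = w - 5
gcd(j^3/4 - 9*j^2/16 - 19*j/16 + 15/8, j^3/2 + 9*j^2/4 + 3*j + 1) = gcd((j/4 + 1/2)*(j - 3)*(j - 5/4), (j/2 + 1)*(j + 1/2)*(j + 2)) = j + 2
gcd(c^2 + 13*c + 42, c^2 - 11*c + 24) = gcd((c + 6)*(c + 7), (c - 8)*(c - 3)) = 1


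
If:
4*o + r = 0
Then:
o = -r/4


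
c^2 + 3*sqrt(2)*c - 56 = (c - 4*sqrt(2))*(c + 7*sqrt(2))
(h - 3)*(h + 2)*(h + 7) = h^3 + 6*h^2 - 13*h - 42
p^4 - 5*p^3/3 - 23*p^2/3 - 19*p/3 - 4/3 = (p - 4)*(p + 1/3)*(p + 1)^2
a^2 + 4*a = a*(a + 4)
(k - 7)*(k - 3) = k^2 - 10*k + 21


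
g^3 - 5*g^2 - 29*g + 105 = (g - 7)*(g - 3)*(g + 5)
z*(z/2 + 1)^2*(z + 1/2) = z^4/4 + 9*z^3/8 + 3*z^2/2 + z/2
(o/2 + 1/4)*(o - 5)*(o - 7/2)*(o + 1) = o^4/2 - 7*o^3/2 + 21*o^2/8 + 11*o + 35/8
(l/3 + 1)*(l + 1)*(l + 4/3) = l^3/3 + 16*l^2/9 + 25*l/9 + 4/3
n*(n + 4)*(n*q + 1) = n^3*q + 4*n^2*q + n^2 + 4*n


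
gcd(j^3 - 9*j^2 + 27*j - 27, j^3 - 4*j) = 1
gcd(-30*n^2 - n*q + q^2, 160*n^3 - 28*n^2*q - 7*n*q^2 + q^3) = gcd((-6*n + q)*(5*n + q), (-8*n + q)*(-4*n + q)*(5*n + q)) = 5*n + q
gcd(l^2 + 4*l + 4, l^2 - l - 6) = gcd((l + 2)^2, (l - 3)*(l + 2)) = l + 2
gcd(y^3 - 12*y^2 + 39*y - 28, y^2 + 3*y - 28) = y - 4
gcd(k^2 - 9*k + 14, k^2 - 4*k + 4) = k - 2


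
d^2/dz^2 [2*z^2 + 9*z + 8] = 4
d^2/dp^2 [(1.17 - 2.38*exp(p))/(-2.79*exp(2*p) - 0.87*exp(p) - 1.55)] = (18.526158*exp(4*p) - 42.206562*exp(3*p) - 70.273683*exp(2*p) + 16.143657*exp(p) + 7.295695)*exp(p)/(21.717639*exp(6*p) + 20.316501*exp(5*p) + 42.531318*exp(4*p) + 23.232393*exp(3*p) + 23.62851*exp(2*p) + 6.270525*exp(p) + 3.723875)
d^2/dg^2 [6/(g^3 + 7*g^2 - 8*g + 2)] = 12*(-(3*g + 7)*(g^3 + 7*g^2 - 8*g + 2) + (3*g^2 + 14*g - 8)^2)/(g^3 + 7*g^2 - 8*g + 2)^3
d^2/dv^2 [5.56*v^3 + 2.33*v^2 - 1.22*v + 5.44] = 33.36*v + 4.66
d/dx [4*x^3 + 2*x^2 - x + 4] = 12*x^2 + 4*x - 1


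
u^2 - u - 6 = (u - 3)*(u + 2)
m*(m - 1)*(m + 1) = m^3 - m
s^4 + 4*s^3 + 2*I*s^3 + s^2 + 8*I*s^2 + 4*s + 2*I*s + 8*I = (s + 4)*(s - I)*(s + I)*(s + 2*I)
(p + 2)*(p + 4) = p^2 + 6*p + 8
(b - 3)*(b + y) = b^2 + b*y - 3*b - 3*y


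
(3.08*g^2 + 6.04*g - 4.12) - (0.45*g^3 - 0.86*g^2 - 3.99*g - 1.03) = -0.45*g^3 + 3.94*g^2 + 10.03*g - 3.09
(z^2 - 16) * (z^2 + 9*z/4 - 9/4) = z^4 + 9*z^3/4 - 73*z^2/4 - 36*z + 36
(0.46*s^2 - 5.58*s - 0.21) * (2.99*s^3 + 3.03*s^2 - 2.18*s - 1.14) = 1.3754*s^5 - 15.2904*s^4 - 18.5381*s^3 + 11.0037*s^2 + 6.819*s + 0.2394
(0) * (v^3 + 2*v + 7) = 0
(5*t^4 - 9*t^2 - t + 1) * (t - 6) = 5*t^5 - 30*t^4 - 9*t^3 + 53*t^2 + 7*t - 6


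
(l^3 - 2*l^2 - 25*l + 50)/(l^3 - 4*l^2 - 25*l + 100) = (l - 2)/(l - 4)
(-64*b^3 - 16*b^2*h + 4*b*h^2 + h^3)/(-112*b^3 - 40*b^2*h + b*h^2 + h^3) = (4*b - h)/(7*b - h)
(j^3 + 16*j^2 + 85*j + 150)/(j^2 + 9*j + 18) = (j^2 + 10*j + 25)/(j + 3)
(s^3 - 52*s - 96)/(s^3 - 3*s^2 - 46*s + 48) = (s + 2)/(s - 1)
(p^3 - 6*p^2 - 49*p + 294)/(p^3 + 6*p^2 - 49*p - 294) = (p - 6)/(p + 6)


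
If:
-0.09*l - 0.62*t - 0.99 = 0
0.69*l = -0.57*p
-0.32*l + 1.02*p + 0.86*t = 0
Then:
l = -0.82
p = 0.99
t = -1.48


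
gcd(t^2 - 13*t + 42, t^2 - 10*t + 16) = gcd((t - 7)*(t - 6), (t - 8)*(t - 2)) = 1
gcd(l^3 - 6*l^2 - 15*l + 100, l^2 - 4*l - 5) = l - 5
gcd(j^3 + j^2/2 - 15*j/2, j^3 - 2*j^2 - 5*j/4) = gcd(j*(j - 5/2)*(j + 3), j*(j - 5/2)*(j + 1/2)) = j^2 - 5*j/2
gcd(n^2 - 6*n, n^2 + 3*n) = n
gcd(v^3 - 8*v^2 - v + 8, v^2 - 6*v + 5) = v - 1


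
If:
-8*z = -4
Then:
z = 1/2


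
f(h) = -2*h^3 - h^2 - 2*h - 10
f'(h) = -6*h^2 - 2*h - 2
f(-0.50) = -9.00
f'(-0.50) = -2.50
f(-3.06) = 44.06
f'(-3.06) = -52.06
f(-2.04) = 6.90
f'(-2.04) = -22.89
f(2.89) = -72.41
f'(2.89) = -57.89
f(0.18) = -10.40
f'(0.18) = -2.55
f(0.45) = -11.28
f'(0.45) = -4.12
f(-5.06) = 233.62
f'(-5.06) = -145.50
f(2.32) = -45.00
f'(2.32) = -38.93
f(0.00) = -10.00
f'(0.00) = -2.00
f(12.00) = -3634.00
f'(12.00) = -890.00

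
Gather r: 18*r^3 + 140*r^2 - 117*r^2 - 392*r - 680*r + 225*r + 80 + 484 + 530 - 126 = 18*r^3 + 23*r^2 - 847*r + 968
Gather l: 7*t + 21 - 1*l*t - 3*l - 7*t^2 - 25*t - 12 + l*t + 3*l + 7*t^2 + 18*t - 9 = 0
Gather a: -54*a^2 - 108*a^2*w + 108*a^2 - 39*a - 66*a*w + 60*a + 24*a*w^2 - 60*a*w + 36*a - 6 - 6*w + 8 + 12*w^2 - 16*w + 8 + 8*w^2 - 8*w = a^2*(54 - 108*w) + a*(24*w^2 - 126*w + 57) + 20*w^2 - 30*w + 10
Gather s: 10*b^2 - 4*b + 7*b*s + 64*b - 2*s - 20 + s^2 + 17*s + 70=10*b^2 + 60*b + s^2 + s*(7*b + 15) + 50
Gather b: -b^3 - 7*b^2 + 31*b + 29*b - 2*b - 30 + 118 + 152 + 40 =-b^3 - 7*b^2 + 58*b + 280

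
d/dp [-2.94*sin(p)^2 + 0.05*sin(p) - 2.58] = (0.05 - 5.88*sin(p))*cos(p)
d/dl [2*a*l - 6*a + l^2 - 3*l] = 2*a + 2*l - 3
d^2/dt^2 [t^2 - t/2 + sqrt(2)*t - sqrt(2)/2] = 2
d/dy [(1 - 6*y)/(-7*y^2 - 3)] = 2*(-21*y^2 + 7*y + 9)/(49*y^4 + 42*y^2 + 9)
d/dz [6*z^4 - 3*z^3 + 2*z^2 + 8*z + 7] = 24*z^3 - 9*z^2 + 4*z + 8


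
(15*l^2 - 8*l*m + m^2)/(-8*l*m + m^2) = (-15*l^2 + 8*l*m - m^2)/(m*(8*l - m))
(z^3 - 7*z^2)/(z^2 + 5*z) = z*(z - 7)/(z + 5)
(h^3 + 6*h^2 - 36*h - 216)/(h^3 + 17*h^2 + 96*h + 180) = (h - 6)/(h + 5)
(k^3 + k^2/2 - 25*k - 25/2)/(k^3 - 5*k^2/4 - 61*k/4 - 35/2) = 2*(2*k^2 + 11*k + 5)/(4*k^2 + 15*k + 14)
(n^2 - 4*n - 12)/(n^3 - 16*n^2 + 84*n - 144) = (n + 2)/(n^2 - 10*n + 24)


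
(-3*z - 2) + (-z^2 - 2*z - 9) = -z^2 - 5*z - 11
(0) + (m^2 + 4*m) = m^2 + 4*m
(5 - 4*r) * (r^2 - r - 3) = -4*r^3 + 9*r^2 + 7*r - 15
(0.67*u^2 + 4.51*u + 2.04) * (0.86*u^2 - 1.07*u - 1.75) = 0.5762*u^4 + 3.1617*u^3 - 4.2438*u^2 - 10.0753*u - 3.57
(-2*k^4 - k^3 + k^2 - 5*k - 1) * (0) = 0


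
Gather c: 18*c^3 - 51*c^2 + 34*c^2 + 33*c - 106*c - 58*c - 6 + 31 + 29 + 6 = 18*c^3 - 17*c^2 - 131*c + 60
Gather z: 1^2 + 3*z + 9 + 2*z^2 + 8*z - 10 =2*z^2 + 11*z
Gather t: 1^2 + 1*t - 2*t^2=-2*t^2 + t + 1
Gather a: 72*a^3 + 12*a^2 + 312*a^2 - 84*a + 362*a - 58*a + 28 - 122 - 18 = 72*a^3 + 324*a^2 + 220*a - 112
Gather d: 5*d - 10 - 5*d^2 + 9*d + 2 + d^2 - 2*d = -4*d^2 + 12*d - 8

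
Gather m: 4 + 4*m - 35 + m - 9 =5*m - 40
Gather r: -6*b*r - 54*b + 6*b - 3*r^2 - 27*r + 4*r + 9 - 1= -48*b - 3*r^2 + r*(-6*b - 23) + 8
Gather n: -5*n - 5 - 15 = -5*n - 20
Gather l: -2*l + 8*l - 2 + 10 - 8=6*l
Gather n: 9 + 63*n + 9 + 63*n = 126*n + 18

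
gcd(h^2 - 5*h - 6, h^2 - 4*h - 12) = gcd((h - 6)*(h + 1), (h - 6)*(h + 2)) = h - 6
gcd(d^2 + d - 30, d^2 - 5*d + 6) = 1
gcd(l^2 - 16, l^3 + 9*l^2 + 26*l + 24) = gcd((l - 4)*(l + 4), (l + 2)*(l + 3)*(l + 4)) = l + 4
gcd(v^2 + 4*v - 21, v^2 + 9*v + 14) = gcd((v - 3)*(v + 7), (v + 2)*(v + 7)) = v + 7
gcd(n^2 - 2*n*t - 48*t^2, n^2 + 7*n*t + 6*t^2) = n + 6*t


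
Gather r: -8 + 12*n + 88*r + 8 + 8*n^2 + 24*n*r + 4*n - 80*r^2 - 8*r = 8*n^2 + 16*n - 80*r^2 + r*(24*n + 80)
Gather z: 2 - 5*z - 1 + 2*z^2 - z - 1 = 2*z^2 - 6*z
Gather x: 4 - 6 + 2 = 0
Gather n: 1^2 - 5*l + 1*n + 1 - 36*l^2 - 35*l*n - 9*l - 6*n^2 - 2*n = -36*l^2 - 14*l - 6*n^2 + n*(-35*l - 1) + 2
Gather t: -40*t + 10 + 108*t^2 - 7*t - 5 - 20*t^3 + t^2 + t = -20*t^3 + 109*t^2 - 46*t + 5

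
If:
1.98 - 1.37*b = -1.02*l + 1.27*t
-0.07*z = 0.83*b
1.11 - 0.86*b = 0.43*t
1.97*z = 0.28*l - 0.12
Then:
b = -0.01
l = 1.28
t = 2.60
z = 0.12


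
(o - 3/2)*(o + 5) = o^2 + 7*o/2 - 15/2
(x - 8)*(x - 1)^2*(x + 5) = x^4 - 5*x^3 - 33*x^2 + 77*x - 40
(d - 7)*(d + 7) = d^2 - 49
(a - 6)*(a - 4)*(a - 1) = a^3 - 11*a^2 + 34*a - 24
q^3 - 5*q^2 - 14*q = q*(q - 7)*(q + 2)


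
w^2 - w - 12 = (w - 4)*(w + 3)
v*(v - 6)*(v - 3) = v^3 - 9*v^2 + 18*v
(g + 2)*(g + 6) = g^2 + 8*g + 12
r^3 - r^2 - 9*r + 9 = (r - 3)*(r - 1)*(r + 3)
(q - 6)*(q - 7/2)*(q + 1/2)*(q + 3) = q^4 - 6*q^3 - 43*q^2/4 + 237*q/4 + 63/2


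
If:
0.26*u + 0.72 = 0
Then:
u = -2.77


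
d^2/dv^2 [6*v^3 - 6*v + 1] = 36*v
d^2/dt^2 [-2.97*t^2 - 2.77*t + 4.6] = -5.94000000000000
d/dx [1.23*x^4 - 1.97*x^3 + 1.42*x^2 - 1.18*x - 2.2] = 4.92*x^3 - 5.91*x^2 + 2.84*x - 1.18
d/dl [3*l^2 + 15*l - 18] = 6*l + 15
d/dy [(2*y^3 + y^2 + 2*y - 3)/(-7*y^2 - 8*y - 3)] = 2*(-7*y^4 - 16*y^3 - 6*y^2 - 24*y - 15)/(49*y^4 + 112*y^3 + 106*y^2 + 48*y + 9)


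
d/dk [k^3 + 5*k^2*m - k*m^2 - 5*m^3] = 3*k^2 + 10*k*m - m^2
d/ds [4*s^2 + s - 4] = 8*s + 1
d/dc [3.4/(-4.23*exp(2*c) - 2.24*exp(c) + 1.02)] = (28.764*exp(c) + 7.616)*exp(c)/(4.23*exp(2*c) + 2.24*exp(c) - 1.02)^2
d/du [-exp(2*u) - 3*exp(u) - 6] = (-2*exp(u) - 3)*exp(u)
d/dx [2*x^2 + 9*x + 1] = 4*x + 9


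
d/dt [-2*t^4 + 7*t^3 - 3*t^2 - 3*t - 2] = -8*t^3 + 21*t^2 - 6*t - 3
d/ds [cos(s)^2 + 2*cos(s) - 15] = -2*(cos(s) + 1)*sin(s)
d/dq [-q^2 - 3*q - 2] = -2*q - 3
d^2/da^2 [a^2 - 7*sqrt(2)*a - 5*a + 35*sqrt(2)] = 2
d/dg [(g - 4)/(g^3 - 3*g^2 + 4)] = (g^3 - 3*g^2 - 3*g*(g - 4)*(g - 2) + 4)/(g^3 - 3*g^2 + 4)^2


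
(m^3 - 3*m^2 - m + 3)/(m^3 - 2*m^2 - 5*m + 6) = (m + 1)/(m + 2)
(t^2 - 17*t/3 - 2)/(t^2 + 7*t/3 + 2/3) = (t - 6)/(t + 2)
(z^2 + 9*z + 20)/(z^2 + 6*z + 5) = (z + 4)/(z + 1)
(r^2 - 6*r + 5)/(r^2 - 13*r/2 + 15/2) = 2*(r - 1)/(2*r - 3)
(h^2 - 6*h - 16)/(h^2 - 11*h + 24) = (h + 2)/(h - 3)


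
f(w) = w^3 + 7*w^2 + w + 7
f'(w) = 3*w^2 + 14*w + 1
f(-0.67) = 9.17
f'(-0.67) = -7.03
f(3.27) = 120.09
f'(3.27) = 78.86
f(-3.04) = 40.56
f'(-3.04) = -13.84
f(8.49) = 1132.01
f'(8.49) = 336.10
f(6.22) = 524.68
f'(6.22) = 204.15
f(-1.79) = 21.90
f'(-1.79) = -14.45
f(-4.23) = 52.33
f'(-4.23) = -4.54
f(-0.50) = 8.12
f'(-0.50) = -5.25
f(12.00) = 2755.00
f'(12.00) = 601.00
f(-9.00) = -164.00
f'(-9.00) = 118.00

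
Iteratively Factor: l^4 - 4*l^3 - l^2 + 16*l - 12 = (l - 3)*(l^3 - l^2 - 4*l + 4) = (l - 3)*(l - 2)*(l^2 + l - 2) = (l - 3)*(l - 2)*(l - 1)*(l + 2)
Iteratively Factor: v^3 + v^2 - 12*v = (v)*(v^2 + v - 12) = v*(v - 3)*(v + 4)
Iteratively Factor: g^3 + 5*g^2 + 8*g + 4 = (g + 1)*(g^2 + 4*g + 4) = (g + 1)*(g + 2)*(g + 2)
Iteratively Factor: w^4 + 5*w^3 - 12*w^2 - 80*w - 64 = (w + 4)*(w^3 + w^2 - 16*w - 16) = (w - 4)*(w + 4)*(w^2 + 5*w + 4) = (w - 4)*(w + 4)^2*(w + 1)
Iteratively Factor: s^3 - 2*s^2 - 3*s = (s + 1)*(s^2 - 3*s) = s*(s + 1)*(s - 3)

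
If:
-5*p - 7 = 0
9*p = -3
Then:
No Solution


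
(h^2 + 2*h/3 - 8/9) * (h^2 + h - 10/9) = h^4 + 5*h^3/3 - 4*h^2/3 - 44*h/27 + 80/81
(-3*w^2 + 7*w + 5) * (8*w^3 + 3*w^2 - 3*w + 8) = -24*w^5 + 47*w^4 + 70*w^3 - 30*w^2 + 41*w + 40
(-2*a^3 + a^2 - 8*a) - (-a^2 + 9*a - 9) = -2*a^3 + 2*a^2 - 17*a + 9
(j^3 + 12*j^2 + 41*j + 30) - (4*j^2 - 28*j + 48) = j^3 + 8*j^2 + 69*j - 18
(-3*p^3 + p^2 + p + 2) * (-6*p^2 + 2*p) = 18*p^5 - 12*p^4 - 4*p^3 - 10*p^2 + 4*p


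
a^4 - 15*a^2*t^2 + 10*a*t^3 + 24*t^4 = (a - 3*t)*(a - 2*t)*(a + t)*(a + 4*t)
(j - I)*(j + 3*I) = j^2 + 2*I*j + 3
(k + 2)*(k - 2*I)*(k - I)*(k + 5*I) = k^4 + 2*k^3 + 2*I*k^3 + 13*k^2 + 4*I*k^2 + 26*k - 10*I*k - 20*I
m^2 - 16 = (m - 4)*(m + 4)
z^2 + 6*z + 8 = (z + 2)*(z + 4)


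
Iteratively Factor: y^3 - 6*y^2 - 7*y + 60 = (y - 5)*(y^2 - y - 12) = (y - 5)*(y - 4)*(y + 3)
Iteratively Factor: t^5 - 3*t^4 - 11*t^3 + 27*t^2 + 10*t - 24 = (t + 1)*(t^4 - 4*t^3 - 7*t^2 + 34*t - 24) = (t - 4)*(t + 1)*(t^3 - 7*t + 6) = (t - 4)*(t + 1)*(t + 3)*(t^2 - 3*t + 2) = (t - 4)*(t - 1)*(t + 1)*(t + 3)*(t - 2)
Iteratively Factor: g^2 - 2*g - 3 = (g - 3)*(g + 1)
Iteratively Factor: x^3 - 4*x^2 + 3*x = (x - 3)*(x^2 - x) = x*(x - 3)*(x - 1)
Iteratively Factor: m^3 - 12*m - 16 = (m - 4)*(m^2 + 4*m + 4) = (m - 4)*(m + 2)*(m + 2)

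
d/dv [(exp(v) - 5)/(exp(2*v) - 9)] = (-2*(exp(v) - 5)*exp(v) + exp(2*v) - 9)*exp(v)/(exp(2*v) - 9)^2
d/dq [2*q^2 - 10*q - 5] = 4*q - 10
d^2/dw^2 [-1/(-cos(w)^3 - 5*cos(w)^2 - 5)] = ((1 - cos(4*w))*(3*cos(w) + 10)^2 + (3*cos(w) + 40*cos(2*w) + 9*cos(3*w))*(cos(w)^3 + 5*cos(w)^2 + 5))/(4*(cos(w)^3 + 5*cos(w)^2 + 5)^3)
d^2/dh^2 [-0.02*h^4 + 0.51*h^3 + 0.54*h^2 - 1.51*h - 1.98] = -0.24*h^2 + 3.06*h + 1.08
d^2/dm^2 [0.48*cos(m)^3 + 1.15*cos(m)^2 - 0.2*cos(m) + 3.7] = -0.16*cos(m) - 2.3*cos(2*m) - 1.08*cos(3*m)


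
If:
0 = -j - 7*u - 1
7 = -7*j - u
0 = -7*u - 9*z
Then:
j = -1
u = 0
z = 0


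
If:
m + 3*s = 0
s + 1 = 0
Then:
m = 3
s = -1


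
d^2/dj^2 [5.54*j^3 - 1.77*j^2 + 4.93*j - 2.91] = 33.24*j - 3.54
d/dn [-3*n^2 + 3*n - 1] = 3 - 6*n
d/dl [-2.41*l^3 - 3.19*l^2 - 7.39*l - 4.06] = -7.23*l^2 - 6.38*l - 7.39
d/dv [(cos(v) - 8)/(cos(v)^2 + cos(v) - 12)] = (cos(v)^2 - 16*cos(v) + 4)*sin(v)/(cos(v)^2 + cos(v) - 12)^2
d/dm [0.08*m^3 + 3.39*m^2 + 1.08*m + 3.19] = 0.24*m^2 + 6.78*m + 1.08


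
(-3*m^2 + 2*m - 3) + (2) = -3*m^2 + 2*m - 1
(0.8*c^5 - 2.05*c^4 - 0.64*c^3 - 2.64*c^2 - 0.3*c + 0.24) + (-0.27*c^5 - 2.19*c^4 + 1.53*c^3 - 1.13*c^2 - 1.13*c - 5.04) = 0.53*c^5 - 4.24*c^4 + 0.89*c^3 - 3.77*c^2 - 1.43*c - 4.8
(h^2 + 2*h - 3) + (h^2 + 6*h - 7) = 2*h^2 + 8*h - 10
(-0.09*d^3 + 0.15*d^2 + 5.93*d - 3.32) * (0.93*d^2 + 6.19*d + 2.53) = -0.0837*d^5 - 0.4176*d^4 + 6.2157*d^3 + 33.9986*d^2 - 5.5479*d - 8.3996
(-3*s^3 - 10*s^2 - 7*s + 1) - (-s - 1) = -3*s^3 - 10*s^2 - 6*s + 2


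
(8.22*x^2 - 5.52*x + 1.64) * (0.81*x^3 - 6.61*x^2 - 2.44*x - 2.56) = 6.6582*x^5 - 58.8054*x^4 + 17.7588*x^3 - 18.4148*x^2 + 10.1296*x - 4.1984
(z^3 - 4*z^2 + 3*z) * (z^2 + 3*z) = z^5 - z^4 - 9*z^3 + 9*z^2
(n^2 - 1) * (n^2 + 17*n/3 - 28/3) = n^4 + 17*n^3/3 - 31*n^2/3 - 17*n/3 + 28/3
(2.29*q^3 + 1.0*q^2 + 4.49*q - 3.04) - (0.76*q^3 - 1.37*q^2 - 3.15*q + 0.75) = 1.53*q^3 + 2.37*q^2 + 7.64*q - 3.79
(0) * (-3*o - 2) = 0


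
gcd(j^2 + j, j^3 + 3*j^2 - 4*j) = j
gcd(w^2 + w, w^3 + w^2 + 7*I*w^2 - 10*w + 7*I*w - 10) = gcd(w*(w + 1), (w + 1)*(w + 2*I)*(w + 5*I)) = w + 1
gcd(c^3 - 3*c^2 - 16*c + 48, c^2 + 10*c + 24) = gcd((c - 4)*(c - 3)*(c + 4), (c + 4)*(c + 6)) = c + 4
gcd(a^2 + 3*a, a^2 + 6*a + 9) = a + 3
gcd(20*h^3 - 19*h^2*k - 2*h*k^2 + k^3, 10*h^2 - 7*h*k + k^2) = 5*h - k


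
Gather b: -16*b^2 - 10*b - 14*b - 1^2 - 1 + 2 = -16*b^2 - 24*b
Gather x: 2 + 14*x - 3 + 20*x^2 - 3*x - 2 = 20*x^2 + 11*x - 3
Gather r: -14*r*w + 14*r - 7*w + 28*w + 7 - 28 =r*(14 - 14*w) + 21*w - 21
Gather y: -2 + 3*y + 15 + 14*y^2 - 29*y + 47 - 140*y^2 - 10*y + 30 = -126*y^2 - 36*y + 90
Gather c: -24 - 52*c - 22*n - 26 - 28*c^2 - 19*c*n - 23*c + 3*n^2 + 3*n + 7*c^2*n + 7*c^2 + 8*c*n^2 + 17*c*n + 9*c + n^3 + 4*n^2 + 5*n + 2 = c^2*(7*n - 21) + c*(8*n^2 - 2*n - 66) + n^3 + 7*n^2 - 14*n - 48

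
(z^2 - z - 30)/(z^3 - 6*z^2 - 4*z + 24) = (z + 5)/(z^2 - 4)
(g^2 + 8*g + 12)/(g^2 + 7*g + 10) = (g + 6)/(g + 5)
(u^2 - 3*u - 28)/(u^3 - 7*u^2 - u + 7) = (u + 4)/(u^2 - 1)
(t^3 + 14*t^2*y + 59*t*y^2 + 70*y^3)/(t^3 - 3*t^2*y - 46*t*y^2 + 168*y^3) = (t^2 + 7*t*y + 10*y^2)/(t^2 - 10*t*y + 24*y^2)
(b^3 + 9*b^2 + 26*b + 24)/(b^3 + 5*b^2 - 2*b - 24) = (b + 2)/(b - 2)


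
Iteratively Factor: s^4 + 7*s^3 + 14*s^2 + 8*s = (s)*(s^3 + 7*s^2 + 14*s + 8) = s*(s + 1)*(s^2 + 6*s + 8) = s*(s + 1)*(s + 4)*(s + 2)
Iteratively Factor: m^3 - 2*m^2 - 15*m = (m + 3)*(m^2 - 5*m) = (m - 5)*(m + 3)*(m)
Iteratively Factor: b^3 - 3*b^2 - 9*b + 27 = (b - 3)*(b^2 - 9) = (b - 3)*(b + 3)*(b - 3)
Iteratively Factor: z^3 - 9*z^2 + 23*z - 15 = (z - 5)*(z^2 - 4*z + 3) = (z - 5)*(z - 3)*(z - 1)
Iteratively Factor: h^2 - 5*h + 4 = (h - 4)*(h - 1)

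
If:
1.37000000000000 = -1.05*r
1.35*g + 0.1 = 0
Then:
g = -0.07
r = -1.30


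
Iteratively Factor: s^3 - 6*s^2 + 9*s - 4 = (s - 1)*(s^2 - 5*s + 4) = (s - 4)*(s - 1)*(s - 1)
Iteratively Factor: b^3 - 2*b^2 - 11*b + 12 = (b - 1)*(b^2 - b - 12) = (b - 1)*(b + 3)*(b - 4)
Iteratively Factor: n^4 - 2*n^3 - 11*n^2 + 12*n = (n + 3)*(n^3 - 5*n^2 + 4*n) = (n - 1)*(n + 3)*(n^2 - 4*n) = n*(n - 1)*(n + 3)*(n - 4)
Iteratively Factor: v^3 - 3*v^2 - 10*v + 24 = (v - 2)*(v^2 - v - 12) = (v - 4)*(v - 2)*(v + 3)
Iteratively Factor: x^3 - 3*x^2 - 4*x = (x)*(x^2 - 3*x - 4) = x*(x - 4)*(x + 1)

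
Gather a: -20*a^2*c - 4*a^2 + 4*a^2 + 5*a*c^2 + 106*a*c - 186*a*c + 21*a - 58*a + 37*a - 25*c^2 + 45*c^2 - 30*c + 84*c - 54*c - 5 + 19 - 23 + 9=-20*a^2*c + a*(5*c^2 - 80*c) + 20*c^2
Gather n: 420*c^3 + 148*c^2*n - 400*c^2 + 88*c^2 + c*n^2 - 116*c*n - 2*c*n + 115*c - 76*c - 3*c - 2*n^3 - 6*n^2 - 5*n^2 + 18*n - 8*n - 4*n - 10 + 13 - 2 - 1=420*c^3 - 312*c^2 + 36*c - 2*n^3 + n^2*(c - 11) + n*(148*c^2 - 118*c + 6)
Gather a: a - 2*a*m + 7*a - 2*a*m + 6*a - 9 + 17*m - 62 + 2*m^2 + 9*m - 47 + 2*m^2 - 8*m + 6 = a*(14 - 4*m) + 4*m^2 + 18*m - 112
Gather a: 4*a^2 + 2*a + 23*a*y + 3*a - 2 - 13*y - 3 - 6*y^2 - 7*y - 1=4*a^2 + a*(23*y + 5) - 6*y^2 - 20*y - 6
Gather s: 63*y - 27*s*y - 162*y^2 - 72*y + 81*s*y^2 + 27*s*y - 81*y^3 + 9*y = 81*s*y^2 - 81*y^3 - 162*y^2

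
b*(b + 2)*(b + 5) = b^3 + 7*b^2 + 10*b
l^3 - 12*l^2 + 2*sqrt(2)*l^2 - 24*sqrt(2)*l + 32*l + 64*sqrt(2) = (l - 8)*(l - 4)*(l + 2*sqrt(2))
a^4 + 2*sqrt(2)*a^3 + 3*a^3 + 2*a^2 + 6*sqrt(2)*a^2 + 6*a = a*(a + 3)*(a + sqrt(2))^2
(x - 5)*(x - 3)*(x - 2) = x^3 - 10*x^2 + 31*x - 30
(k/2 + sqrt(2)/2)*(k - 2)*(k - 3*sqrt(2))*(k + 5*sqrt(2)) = k^4/2 - k^3 + 3*sqrt(2)*k^3/2 - 13*k^2 - 3*sqrt(2)*k^2 - 15*sqrt(2)*k + 26*k + 30*sqrt(2)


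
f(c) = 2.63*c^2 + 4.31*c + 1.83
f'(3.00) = 20.09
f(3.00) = 38.43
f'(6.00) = 35.87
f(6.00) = 122.37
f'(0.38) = 6.31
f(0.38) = 3.85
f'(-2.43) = -8.47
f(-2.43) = 6.89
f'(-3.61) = -14.68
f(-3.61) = 20.55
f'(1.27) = 10.99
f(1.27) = 11.55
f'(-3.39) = -13.52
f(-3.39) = 17.44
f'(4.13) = 26.03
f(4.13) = 64.49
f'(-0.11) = 3.73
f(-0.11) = 1.39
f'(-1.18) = -1.90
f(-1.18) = 0.41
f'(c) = 5.26*c + 4.31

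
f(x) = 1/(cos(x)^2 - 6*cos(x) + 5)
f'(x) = (2*sin(x)*cos(x) - 6*sin(x))/(cos(x)^2 - 6*cos(x) + 5)^2 = 2*(cos(x) - 3)*sin(x)/(cos(x)^2 - 6*cos(x) + 5)^2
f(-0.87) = 0.65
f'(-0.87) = 1.50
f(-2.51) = 0.10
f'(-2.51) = 0.04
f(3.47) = 0.09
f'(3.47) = 0.02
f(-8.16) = 0.14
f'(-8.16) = 0.13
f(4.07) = 0.11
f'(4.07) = 0.07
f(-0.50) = 1.98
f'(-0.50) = 7.99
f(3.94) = 0.10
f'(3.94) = 0.06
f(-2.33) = 0.10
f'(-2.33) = 0.06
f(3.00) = 0.08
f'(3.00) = -0.00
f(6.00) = 6.21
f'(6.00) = 44.03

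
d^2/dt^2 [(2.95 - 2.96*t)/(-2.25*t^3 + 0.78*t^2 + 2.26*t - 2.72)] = (89.91*t^5 - 210.3813*t^4 + 116.540928*t^3 - 138.14658*t^2 + 114.802056*t - 6.26085599999999)/(11.390625*t^9 - 11.84625*t^8 - 30.21705*t^7 + 64.633248*t^6 + 1.70974799999999*t^5 - 89.97444*t^4 + 67.16492*t^3 + 24.36576*t^2 - 50.161152*t + 20.123648)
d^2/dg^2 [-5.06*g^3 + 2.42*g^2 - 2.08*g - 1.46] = 4.84 - 30.36*g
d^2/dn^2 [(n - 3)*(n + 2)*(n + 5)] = 6*n + 8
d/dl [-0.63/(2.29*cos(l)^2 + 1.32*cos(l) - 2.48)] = -(2.8854*cos(l) + 0.8316)*sin(l)/(2.29*cos(l)^2 + 1.32*cos(l) - 2.48)^2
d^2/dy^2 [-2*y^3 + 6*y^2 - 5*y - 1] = 12 - 12*y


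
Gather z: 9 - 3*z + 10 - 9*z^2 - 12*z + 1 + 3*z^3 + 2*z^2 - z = 3*z^3 - 7*z^2 - 16*z + 20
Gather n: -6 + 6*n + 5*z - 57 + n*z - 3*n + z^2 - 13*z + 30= n*(z + 3) + z^2 - 8*z - 33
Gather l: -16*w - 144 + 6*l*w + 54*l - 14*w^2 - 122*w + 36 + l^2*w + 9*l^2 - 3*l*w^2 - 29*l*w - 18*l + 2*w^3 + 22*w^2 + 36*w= l^2*(w + 9) + l*(-3*w^2 - 23*w + 36) + 2*w^3 + 8*w^2 - 102*w - 108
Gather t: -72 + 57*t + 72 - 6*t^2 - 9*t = -6*t^2 + 48*t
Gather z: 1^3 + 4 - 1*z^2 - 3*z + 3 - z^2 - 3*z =-2*z^2 - 6*z + 8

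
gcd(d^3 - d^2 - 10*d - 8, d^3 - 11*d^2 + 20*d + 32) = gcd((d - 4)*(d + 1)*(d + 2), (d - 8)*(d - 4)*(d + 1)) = d^2 - 3*d - 4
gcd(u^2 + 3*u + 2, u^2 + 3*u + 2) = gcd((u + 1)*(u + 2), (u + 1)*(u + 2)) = u^2 + 3*u + 2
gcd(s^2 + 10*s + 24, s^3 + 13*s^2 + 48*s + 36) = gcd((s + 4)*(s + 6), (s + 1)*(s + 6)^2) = s + 6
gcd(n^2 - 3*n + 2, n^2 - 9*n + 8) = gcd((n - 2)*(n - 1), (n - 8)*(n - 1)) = n - 1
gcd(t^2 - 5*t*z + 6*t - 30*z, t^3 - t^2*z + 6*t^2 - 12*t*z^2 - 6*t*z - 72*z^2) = t + 6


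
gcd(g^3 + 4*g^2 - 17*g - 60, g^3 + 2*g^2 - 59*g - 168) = g + 3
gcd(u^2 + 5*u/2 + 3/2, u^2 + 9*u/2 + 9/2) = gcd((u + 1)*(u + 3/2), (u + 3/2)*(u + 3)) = u + 3/2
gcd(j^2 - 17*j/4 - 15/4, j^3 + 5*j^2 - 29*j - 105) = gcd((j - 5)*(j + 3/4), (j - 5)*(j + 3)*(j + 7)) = j - 5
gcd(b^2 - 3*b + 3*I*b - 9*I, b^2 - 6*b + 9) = b - 3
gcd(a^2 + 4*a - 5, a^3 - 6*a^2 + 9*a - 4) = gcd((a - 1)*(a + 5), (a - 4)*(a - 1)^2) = a - 1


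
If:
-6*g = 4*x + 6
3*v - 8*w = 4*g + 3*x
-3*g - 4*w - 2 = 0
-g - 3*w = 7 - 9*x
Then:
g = -76/49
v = 155/294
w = 65/98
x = 81/98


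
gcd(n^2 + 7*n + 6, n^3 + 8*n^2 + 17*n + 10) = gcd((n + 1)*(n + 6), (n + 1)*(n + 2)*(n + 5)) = n + 1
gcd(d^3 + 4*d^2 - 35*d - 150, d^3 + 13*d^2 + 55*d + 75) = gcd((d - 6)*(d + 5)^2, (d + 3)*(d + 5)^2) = d^2 + 10*d + 25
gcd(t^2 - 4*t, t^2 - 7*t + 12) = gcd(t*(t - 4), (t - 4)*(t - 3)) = t - 4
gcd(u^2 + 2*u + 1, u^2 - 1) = u + 1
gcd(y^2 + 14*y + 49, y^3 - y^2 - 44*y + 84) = y + 7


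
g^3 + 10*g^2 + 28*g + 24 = (g + 2)^2*(g + 6)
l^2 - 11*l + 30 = (l - 6)*(l - 5)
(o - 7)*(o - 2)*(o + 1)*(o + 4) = o^4 - 4*o^3 - 27*o^2 + 34*o + 56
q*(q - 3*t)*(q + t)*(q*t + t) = q^4*t - 2*q^3*t^2 + q^3*t - 3*q^2*t^3 - 2*q^2*t^2 - 3*q*t^3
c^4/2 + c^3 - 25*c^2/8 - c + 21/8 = (c/2 + 1/2)*(c - 3/2)*(c - 1)*(c + 7/2)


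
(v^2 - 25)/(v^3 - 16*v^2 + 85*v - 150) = (v + 5)/(v^2 - 11*v + 30)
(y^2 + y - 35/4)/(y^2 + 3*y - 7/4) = (2*y - 5)/(2*y - 1)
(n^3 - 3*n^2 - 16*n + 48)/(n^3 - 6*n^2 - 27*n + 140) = (n^2 + n - 12)/(n^2 - 2*n - 35)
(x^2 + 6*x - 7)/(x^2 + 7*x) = (x - 1)/x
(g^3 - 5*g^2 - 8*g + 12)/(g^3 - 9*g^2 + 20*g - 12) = (g + 2)/(g - 2)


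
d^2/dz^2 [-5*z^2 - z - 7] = -10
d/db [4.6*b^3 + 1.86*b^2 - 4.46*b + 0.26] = 13.8*b^2 + 3.72*b - 4.46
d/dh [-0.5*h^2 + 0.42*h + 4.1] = 0.42 - 1.0*h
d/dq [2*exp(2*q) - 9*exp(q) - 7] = (4*exp(q) - 9)*exp(q)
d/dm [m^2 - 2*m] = 2*m - 2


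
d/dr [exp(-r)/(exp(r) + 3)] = (-2*exp(r) - 3)*exp(-r)/(exp(2*r) + 6*exp(r) + 9)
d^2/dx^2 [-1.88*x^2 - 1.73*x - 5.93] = -3.76000000000000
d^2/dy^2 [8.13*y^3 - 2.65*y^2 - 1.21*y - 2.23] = 48.78*y - 5.3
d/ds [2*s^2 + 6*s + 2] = 4*s + 6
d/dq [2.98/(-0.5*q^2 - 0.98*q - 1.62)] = (2.98*q + 2.9204)/(0.5*q^2 + 0.98*q + 1.62)^2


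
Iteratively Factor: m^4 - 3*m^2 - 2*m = (m + 1)*(m^3 - m^2 - 2*m) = m*(m + 1)*(m^2 - m - 2) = m*(m - 2)*(m + 1)*(m + 1)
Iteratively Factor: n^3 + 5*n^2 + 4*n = (n)*(n^2 + 5*n + 4) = n*(n + 4)*(n + 1)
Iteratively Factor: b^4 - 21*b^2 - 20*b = (b + 1)*(b^3 - b^2 - 20*b) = (b + 1)*(b + 4)*(b^2 - 5*b) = (b - 5)*(b + 1)*(b + 4)*(b)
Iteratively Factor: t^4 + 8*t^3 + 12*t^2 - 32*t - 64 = (t + 2)*(t^3 + 6*t^2 - 32) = (t - 2)*(t + 2)*(t^2 + 8*t + 16) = (t - 2)*(t + 2)*(t + 4)*(t + 4)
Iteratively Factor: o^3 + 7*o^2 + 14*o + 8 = (o + 1)*(o^2 + 6*o + 8) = (o + 1)*(o + 4)*(o + 2)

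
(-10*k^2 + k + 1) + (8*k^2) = -2*k^2 + k + 1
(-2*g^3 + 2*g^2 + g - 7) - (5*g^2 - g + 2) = -2*g^3 - 3*g^2 + 2*g - 9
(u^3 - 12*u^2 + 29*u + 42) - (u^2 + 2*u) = u^3 - 13*u^2 + 27*u + 42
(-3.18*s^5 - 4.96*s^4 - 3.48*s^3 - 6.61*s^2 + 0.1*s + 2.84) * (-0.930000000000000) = 2.9574*s^5 + 4.6128*s^4 + 3.2364*s^3 + 6.1473*s^2 - 0.093*s - 2.6412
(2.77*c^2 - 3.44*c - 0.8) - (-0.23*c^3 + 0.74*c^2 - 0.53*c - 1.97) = 0.23*c^3 + 2.03*c^2 - 2.91*c + 1.17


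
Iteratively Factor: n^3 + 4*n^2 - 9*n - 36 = (n - 3)*(n^2 + 7*n + 12) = (n - 3)*(n + 3)*(n + 4)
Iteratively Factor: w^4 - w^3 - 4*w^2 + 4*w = (w)*(w^3 - w^2 - 4*w + 4) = w*(w - 2)*(w^2 + w - 2) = w*(w - 2)*(w + 2)*(w - 1)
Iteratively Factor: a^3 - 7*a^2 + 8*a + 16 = (a - 4)*(a^2 - 3*a - 4) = (a - 4)^2*(a + 1)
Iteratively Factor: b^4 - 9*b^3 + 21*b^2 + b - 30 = (b - 5)*(b^3 - 4*b^2 + b + 6) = (b - 5)*(b - 3)*(b^2 - b - 2) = (b - 5)*(b - 3)*(b + 1)*(b - 2)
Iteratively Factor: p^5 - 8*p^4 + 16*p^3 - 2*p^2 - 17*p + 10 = (p - 2)*(p^4 - 6*p^3 + 4*p^2 + 6*p - 5) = (p - 2)*(p - 1)*(p^3 - 5*p^2 - p + 5) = (p - 2)*(p - 1)^2*(p^2 - 4*p - 5) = (p - 5)*(p - 2)*(p - 1)^2*(p + 1)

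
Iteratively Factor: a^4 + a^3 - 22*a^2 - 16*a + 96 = (a + 4)*(a^3 - 3*a^2 - 10*a + 24) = (a - 4)*(a + 4)*(a^2 + a - 6) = (a - 4)*(a + 3)*(a + 4)*(a - 2)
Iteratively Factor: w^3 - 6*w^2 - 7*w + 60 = (w + 3)*(w^2 - 9*w + 20) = (w - 5)*(w + 3)*(w - 4)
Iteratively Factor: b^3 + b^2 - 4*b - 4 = (b + 2)*(b^2 - b - 2) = (b + 1)*(b + 2)*(b - 2)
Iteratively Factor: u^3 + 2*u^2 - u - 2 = (u + 1)*(u^2 + u - 2) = (u + 1)*(u + 2)*(u - 1)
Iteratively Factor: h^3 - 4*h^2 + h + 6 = (h + 1)*(h^2 - 5*h + 6) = (h - 2)*(h + 1)*(h - 3)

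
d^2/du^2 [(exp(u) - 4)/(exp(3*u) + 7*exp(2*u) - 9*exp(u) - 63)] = (4*exp(6*u) - 15*exp(5*u) - 223*exp(4*u) + 170*exp(3*u) + 1134*exp(2*u) - 7947*exp(u) + 6237)*exp(u)/(exp(9*u) + 21*exp(8*u) + 120*exp(7*u) - 224*exp(6*u) - 3726*exp(5*u) - 4158*exp(4*u) + 34992*exp(3*u) + 68040*exp(2*u) - 107163*exp(u) - 250047)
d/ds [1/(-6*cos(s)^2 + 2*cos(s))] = (sin(s)/cos(s)^2 - 6*tan(s))/(2*(3*cos(s) - 1)^2)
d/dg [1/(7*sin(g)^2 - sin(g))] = (-14/tan(g) + cos(g)/sin(g)^2)/(7*sin(g) - 1)^2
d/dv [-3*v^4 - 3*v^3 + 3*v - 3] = -12*v^3 - 9*v^2 + 3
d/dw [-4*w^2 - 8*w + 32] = -8*w - 8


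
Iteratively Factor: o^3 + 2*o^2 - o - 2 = (o + 1)*(o^2 + o - 2) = (o + 1)*(o + 2)*(o - 1)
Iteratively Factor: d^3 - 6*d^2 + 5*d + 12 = (d + 1)*(d^2 - 7*d + 12) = (d - 4)*(d + 1)*(d - 3)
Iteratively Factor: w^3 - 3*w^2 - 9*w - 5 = (w - 5)*(w^2 + 2*w + 1) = (w - 5)*(w + 1)*(w + 1)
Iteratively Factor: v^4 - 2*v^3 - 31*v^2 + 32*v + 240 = (v - 5)*(v^3 + 3*v^2 - 16*v - 48) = (v - 5)*(v + 3)*(v^2 - 16) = (v - 5)*(v - 4)*(v + 3)*(v + 4)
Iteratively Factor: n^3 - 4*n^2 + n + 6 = (n + 1)*(n^2 - 5*n + 6) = (n - 3)*(n + 1)*(n - 2)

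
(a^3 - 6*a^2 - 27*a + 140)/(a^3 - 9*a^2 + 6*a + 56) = (a + 5)/(a + 2)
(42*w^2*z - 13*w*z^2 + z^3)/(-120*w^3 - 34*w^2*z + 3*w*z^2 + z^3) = z*(-7*w + z)/(20*w^2 + 9*w*z + z^2)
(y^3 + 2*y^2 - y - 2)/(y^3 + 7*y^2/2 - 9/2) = 2*(y^2 + 3*y + 2)/(2*y^2 + 9*y + 9)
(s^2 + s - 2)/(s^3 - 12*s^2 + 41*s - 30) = (s + 2)/(s^2 - 11*s + 30)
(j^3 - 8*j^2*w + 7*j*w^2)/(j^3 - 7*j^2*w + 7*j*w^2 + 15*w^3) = j*(j^2 - 8*j*w + 7*w^2)/(j^3 - 7*j^2*w + 7*j*w^2 + 15*w^3)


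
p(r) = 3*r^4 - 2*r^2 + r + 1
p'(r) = 12*r^3 - 4*r + 1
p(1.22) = 5.89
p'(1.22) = 17.91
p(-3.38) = 366.32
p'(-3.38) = -448.85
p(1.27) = 6.85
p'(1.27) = 20.50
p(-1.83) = 26.12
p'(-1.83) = -65.22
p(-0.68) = 0.04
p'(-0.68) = -0.05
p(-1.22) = 3.45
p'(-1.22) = -15.91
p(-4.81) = 1555.76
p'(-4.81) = -1315.18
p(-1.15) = 2.45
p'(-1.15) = -12.65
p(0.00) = 1.00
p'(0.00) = 1.00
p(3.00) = 229.00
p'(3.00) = 313.00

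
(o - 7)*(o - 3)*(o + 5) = o^3 - 5*o^2 - 29*o + 105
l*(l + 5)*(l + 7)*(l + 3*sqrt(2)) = l^4 + 3*sqrt(2)*l^3 + 12*l^3 + 35*l^2 + 36*sqrt(2)*l^2 + 105*sqrt(2)*l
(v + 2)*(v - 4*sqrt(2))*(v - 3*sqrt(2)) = v^3 - 7*sqrt(2)*v^2 + 2*v^2 - 14*sqrt(2)*v + 24*v + 48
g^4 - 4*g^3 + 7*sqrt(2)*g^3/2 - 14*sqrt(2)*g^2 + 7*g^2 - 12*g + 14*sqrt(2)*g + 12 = (g - 2)^2*(g + sqrt(2)/2)*(g + 3*sqrt(2))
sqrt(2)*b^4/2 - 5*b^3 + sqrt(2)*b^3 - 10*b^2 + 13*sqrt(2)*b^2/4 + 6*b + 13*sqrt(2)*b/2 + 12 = (b + 2)*(b - 4*sqrt(2))*(b - 3*sqrt(2)/2)*(sqrt(2)*b/2 + 1/2)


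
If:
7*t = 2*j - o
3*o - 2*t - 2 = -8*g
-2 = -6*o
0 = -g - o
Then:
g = -1/3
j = -25/4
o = 1/3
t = -11/6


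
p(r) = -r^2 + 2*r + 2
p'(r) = 2 - 2*r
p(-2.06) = -6.36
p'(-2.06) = 6.12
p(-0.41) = 1.01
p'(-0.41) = 2.82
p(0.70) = 2.91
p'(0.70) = 0.60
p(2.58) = 0.50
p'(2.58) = -3.16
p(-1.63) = -3.92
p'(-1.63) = 5.26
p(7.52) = -39.51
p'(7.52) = -13.04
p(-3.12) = -13.97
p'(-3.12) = 8.24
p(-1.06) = -1.24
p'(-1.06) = 4.12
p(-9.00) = -97.00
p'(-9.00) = 20.00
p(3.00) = -1.00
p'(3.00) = -4.00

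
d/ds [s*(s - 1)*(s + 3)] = 3*s^2 + 4*s - 3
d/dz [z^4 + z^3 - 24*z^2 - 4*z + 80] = 4*z^3 + 3*z^2 - 48*z - 4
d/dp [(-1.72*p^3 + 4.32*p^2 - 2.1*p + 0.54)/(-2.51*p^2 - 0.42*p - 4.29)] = (4.3172*p^4 + 1.4448*p^3 + 15.051*p^2 - 34.3548*p + 9.2358)/(6.3001*p^4 + 2.1084*p^3 + 21.7122*p^2 + 3.6036*p + 18.4041)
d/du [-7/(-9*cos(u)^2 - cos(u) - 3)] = 7*(18*cos(u) + 1)*sin(u)/(9*cos(u)^2 + cos(u) + 3)^2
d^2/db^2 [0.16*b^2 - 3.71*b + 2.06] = 0.320000000000000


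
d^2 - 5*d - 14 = (d - 7)*(d + 2)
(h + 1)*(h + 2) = h^2 + 3*h + 2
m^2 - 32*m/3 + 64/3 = (m - 8)*(m - 8/3)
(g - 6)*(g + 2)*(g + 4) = g^3 - 28*g - 48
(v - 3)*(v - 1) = v^2 - 4*v + 3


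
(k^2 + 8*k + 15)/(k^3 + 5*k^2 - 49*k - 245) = (k + 3)/(k^2 - 49)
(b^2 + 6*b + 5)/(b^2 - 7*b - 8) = (b + 5)/(b - 8)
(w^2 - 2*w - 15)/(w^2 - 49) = (w^2 - 2*w - 15)/(w^2 - 49)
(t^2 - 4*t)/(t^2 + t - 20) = t/(t + 5)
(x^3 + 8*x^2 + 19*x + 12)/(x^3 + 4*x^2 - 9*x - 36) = (x + 1)/(x - 3)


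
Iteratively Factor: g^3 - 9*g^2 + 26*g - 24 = (g - 4)*(g^2 - 5*g + 6) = (g - 4)*(g - 3)*(g - 2)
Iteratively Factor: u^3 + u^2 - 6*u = (u)*(u^2 + u - 6) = u*(u - 2)*(u + 3)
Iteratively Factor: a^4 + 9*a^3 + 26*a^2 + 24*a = (a + 3)*(a^3 + 6*a^2 + 8*a) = a*(a + 3)*(a^2 + 6*a + 8) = a*(a + 2)*(a + 3)*(a + 4)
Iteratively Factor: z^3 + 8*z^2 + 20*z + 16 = (z + 2)*(z^2 + 6*z + 8) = (z + 2)^2*(z + 4)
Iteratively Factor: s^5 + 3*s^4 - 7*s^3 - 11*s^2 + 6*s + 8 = (s - 2)*(s^4 + 5*s^3 + 3*s^2 - 5*s - 4) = (s - 2)*(s + 4)*(s^3 + s^2 - s - 1) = (s - 2)*(s - 1)*(s + 4)*(s^2 + 2*s + 1) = (s - 2)*(s - 1)*(s + 1)*(s + 4)*(s + 1)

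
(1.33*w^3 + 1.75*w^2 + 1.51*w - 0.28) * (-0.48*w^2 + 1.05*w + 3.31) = -0.6384*w^5 + 0.5565*w^4 + 5.515*w^3 + 7.5124*w^2 + 4.7041*w - 0.9268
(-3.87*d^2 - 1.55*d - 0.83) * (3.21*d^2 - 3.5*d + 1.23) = -12.4227*d^4 + 8.5695*d^3 - 1.9994*d^2 + 0.9985*d - 1.0209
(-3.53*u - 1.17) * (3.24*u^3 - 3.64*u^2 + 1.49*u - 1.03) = -11.4372*u^4 + 9.0584*u^3 - 1.0009*u^2 + 1.8926*u + 1.2051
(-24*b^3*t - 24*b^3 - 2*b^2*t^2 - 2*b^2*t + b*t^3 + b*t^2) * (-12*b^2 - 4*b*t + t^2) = 288*b^5*t + 288*b^5 + 120*b^4*t^2 + 120*b^4*t - 28*b^3*t^3 - 28*b^3*t^2 - 6*b^2*t^4 - 6*b^2*t^3 + b*t^5 + b*t^4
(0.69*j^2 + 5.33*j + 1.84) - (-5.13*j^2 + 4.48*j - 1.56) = 5.82*j^2 + 0.85*j + 3.4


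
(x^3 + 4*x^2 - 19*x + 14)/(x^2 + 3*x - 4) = (x^2 + 5*x - 14)/(x + 4)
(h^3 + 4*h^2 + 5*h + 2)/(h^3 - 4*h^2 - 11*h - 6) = (h + 2)/(h - 6)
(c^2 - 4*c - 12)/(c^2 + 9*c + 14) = (c - 6)/(c + 7)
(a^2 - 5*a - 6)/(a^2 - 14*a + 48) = (a + 1)/(a - 8)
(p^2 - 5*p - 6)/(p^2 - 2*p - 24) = (p + 1)/(p + 4)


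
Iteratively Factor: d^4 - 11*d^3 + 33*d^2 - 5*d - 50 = (d - 2)*(d^3 - 9*d^2 + 15*d + 25) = (d - 2)*(d + 1)*(d^2 - 10*d + 25) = (d - 5)*(d - 2)*(d + 1)*(d - 5)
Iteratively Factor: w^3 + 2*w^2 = (w)*(w^2 + 2*w) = w*(w + 2)*(w)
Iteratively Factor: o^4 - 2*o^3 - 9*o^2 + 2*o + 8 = (o + 1)*(o^3 - 3*o^2 - 6*o + 8) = (o + 1)*(o + 2)*(o^2 - 5*o + 4) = (o - 4)*(o + 1)*(o + 2)*(o - 1)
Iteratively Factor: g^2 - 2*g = (g - 2)*(g)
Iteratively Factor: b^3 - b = (b)*(b^2 - 1) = b*(b + 1)*(b - 1)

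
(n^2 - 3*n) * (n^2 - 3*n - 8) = n^4 - 6*n^3 + n^2 + 24*n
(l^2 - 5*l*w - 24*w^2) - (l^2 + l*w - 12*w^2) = -6*l*w - 12*w^2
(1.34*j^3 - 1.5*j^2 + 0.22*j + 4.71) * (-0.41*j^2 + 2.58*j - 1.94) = -0.5494*j^5 + 4.0722*j^4 - 6.5598*j^3 + 1.5465*j^2 + 11.725*j - 9.1374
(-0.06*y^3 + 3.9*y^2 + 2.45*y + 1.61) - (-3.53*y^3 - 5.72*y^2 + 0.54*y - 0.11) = 3.47*y^3 + 9.62*y^2 + 1.91*y + 1.72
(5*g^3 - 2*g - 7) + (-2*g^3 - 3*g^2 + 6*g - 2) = 3*g^3 - 3*g^2 + 4*g - 9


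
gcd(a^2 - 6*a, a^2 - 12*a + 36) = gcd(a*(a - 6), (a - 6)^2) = a - 6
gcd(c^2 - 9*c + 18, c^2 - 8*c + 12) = c - 6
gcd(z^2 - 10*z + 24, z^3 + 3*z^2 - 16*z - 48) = z - 4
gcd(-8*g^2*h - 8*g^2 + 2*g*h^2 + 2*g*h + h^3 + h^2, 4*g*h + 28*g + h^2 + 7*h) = 4*g + h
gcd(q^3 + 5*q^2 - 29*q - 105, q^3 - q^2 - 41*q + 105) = q^2 + 2*q - 35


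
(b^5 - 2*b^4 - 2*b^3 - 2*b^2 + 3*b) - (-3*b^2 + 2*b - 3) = b^5 - 2*b^4 - 2*b^3 + b^2 + b + 3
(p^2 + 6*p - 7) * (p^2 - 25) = p^4 + 6*p^3 - 32*p^2 - 150*p + 175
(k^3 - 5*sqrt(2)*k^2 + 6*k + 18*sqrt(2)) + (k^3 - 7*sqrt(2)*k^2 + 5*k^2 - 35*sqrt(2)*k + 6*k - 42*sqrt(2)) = 2*k^3 - 12*sqrt(2)*k^2 + 5*k^2 - 35*sqrt(2)*k + 12*k - 24*sqrt(2)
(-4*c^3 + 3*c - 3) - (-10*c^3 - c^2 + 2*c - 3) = 6*c^3 + c^2 + c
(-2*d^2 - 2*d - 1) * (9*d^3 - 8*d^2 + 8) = -18*d^5 - 2*d^4 + 7*d^3 - 8*d^2 - 16*d - 8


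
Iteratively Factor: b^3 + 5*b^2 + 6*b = (b)*(b^2 + 5*b + 6) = b*(b + 3)*(b + 2)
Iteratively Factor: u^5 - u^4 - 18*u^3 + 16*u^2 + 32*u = (u - 4)*(u^4 + 3*u^3 - 6*u^2 - 8*u) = (u - 4)*(u + 1)*(u^3 + 2*u^2 - 8*u) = u*(u - 4)*(u + 1)*(u^2 + 2*u - 8) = u*(u - 4)*(u + 1)*(u + 4)*(u - 2)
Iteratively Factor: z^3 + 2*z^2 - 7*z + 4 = (z - 1)*(z^2 + 3*z - 4) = (z - 1)*(z + 4)*(z - 1)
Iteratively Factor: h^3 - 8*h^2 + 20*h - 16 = (h - 2)*(h^2 - 6*h + 8) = (h - 4)*(h - 2)*(h - 2)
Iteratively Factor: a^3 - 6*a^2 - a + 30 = (a - 5)*(a^2 - a - 6) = (a - 5)*(a + 2)*(a - 3)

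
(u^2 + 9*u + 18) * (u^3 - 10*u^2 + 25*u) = u^5 - u^4 - 47*u^3 + 45*u^2 + 450*u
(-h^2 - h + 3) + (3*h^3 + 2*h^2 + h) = 3*h^3 + h^2 + 3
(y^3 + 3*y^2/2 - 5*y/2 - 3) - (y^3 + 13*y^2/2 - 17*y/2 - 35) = -5*y^2 + 6*y + 32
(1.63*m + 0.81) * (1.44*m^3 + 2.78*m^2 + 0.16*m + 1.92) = 2.3472*m^4 + 5.6978*m^3 + 2.5126*m^2 + 3.2592*m + 1.5552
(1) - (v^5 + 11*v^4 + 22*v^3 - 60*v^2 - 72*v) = -v^5 - 11*v^4 - 22*v^3 + 60*v^2 + 72*v + 1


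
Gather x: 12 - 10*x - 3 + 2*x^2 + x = 2*x^2 - 9*x + 9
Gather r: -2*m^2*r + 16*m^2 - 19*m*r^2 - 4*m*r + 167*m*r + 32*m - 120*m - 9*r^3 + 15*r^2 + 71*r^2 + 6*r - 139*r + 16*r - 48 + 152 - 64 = 16*m^2 - 88*m - 9*r^3 + r^2*(86 - 19*m) + r*(-2*m^2 + 163*m - 117) + 40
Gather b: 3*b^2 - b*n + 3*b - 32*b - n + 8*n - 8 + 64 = 3*b^2 + b*(-n - 29) + 7*n + 56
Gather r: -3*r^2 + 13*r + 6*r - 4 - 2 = -3*r^2 + 19*r - 6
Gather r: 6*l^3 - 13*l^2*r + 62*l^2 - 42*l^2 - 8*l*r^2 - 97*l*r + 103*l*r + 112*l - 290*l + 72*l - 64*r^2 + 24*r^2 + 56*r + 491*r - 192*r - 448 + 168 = 6*l^3 + 20*l^2 - 106*l + r^2*(-8*l - 40) + r*(-13*l^2 + 6*l + 355) - 280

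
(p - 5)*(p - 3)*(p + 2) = p^3 - 6*p^2 - p + 30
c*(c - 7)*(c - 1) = c^3 - 8*c^2 + 7*c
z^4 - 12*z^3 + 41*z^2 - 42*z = z*(z - 7)*(z - 3)*(z - 2)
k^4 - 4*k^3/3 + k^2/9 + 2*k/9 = k*(k - 1)*(k - 2/3)*(k + 1/3)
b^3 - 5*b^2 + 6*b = b*(b - 3)*(b - 2)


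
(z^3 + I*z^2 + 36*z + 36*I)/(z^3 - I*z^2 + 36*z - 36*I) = (z + I)/(z - I)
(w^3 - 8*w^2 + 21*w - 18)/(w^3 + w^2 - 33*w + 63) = (w - 2)/(w + 7)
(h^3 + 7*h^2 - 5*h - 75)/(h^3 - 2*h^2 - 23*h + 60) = (h + 5)/(h - 4)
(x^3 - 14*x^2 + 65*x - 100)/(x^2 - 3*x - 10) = (x^2 - 9*x + 20)/(x + 2)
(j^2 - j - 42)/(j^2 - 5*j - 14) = (j + 6)/(j + 2)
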